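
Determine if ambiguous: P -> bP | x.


right-linear, alternatives start with distinct terminals 'b' vs 'x': unique leftmost derivation
Unambiguous


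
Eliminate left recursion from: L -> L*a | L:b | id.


Left-recursive alternatives: L*a, L:b; non-recursive: id
Introduce L': L -> idL', L' -> *aL' | :bL' | ε


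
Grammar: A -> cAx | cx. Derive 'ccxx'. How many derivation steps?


Derivation: A => cAx => ccxx
Steps: 2


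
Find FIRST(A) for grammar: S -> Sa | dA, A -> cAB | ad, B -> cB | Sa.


Per alternative of A: FIRST(cAB) = {c}; FIRST(ad) = {a}
FIRST(A) = {a, c}


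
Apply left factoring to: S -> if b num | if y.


Common prefix: 'if'
Factored: S -> if S', S' -> b num | y


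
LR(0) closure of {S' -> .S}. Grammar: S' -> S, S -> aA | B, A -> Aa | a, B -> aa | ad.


Start: S' -> .S
For each item with dot before a nonterminal B, add B -> .γ for every B-production
Closure: [S' -> .S, S -> .aA, S -> .B, B -> .aa, B -> .ad]


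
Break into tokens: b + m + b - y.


Scan left to right, longest-match per lexeme
Tokens: ID(b), OP(+), ID(m), OP(+), ID(b), OP(-), ID(y)


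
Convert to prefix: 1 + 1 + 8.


left-to-right (same/higher precedence on left): tree is (+ (+ 1 1) 8)
Prefix: + + 1 1 8


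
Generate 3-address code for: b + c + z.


Break into single-operator statements:
t1 = b + c
t2 = t1 + z


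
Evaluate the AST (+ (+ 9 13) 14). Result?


Evaluate inner: (+ 9 13) = 22
Evaluate root: (+ 22 14) = 36
Result: 36


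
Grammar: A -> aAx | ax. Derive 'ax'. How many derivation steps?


Derivation: A => ax
Steps: 1


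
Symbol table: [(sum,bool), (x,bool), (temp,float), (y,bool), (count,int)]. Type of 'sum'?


Lookup 'sum' → type bool


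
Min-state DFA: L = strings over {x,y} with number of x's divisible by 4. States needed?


Track (count of x) mod 4: states 0..3, accept at 0
Minimal DFA: 4 states


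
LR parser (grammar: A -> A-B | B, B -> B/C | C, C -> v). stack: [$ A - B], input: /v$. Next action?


'/' can extend B; shift to build B -> B/C
Action: shift


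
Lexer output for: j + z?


Scan left to right, longest-match per lexeme
Tokens: ID(j), OP(+), ID(z)


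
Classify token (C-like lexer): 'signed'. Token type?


Pattern: reserved word
Type: KEYWORD


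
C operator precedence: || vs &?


'&' is bitwise AND (level 5); '||' is logical OR (level 1)
Higher level binds tighter
'&' has higher precedence than '||'


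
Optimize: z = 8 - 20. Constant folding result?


8 - 20 = -12 at compile time
Optimized: z = -12


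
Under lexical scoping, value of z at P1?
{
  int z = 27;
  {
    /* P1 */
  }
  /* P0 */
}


P1's block does not declare z; resolves to the enclosing declaration at depth 0
z = 27


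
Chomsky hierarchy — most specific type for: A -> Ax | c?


Left-linear: every RHS is a terminal or one nonterminal followed by a terminal
Classification: Type 3 (Regular)


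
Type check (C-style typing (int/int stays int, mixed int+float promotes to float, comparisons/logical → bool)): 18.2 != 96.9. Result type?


Operand types: float != float
Rule: comparison yields bool
Result type: bool


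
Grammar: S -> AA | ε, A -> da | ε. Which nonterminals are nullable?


A nonterminal is nullable iff some alternative derives ε (directly, or every symbol in it is nullable)
Nullable: {A, S}


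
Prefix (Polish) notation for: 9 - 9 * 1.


'*' binds tighter: tree is (- 9 (* 9 1))
Prefix: - 9 * 9 1


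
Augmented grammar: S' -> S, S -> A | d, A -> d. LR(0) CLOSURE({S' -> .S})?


Start: S' -> .S
For each item with dot before a nonterminal B, add B -> .γ for every B-production
Closure: [S' -> .S, S -> .A, S -> .d, A -> .d]


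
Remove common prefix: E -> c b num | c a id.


Common prefix: 'c'
Factored: E -> c E', E' -> b num | a id


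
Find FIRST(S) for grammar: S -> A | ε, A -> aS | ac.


Per alternative of S: FIRST(A) = {a}; FIRST(ε) = {ε}
FIRST(S) = {a, ε}


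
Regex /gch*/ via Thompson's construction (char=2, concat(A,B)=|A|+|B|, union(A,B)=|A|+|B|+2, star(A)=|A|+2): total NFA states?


Syntax tree has 3 char leaf(s), 0 union(s), 1 star(s)
chars contribute 3×2 = 6; each union adds +2; each star adds +2
Total: 6 + 0 + 2 = 8 states


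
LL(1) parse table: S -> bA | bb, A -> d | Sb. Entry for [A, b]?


For [A, b]: 'b' ∈ FIRST(Sb)
Entry: A -> Sb


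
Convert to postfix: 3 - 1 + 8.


Left to right (same or higher precedence on left)
Postfix: 3 1 - 8 +


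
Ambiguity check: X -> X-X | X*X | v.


'v-v*v' has two parse trees (no precedence encoded between - and *)
Ambiguous


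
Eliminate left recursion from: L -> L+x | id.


Left-recursive alternatives: L+x; non-recursive: id
Introduce L': L -> idL', L' -> +xL' | ε


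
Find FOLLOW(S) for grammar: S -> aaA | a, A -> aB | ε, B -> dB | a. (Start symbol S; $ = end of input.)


$ ∈ FOLLOW(S). For each A -> αBβ: add FIRST(β)\{ε} to FOLLOW(B); if β nullable, add FOLLOW(A).
FOLLOW(S) = {$}


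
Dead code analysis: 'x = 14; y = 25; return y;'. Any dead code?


x is assigned but never read
Dead: 'x = 14'


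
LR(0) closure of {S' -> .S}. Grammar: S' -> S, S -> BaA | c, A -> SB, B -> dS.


Start: S' -> .S
For each item with dot before a nonterminal B, add B -> .γ for every B-production
Closure: [S' -> .S, S -> .BaA, S -> .c, B -> .dS]


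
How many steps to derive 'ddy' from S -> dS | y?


Derivation: S => dS => ddS => ddy
Steps: 3


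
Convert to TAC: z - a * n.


Break into single-operator statements:
t1 = a * n
t2 = z - t1


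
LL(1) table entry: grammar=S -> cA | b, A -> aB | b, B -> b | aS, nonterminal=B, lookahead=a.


For [B, a]: 'a' ∈ FIRST(aS)
Entry: B -> aS


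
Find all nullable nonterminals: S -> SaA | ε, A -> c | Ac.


A nonterminal is nullable iff some alternative derives ε (directly, or every symbol in it is nullable)
Nullable: {S}


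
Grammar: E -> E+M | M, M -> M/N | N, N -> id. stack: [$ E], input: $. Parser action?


start symbol E on stack, input exhausted
Action: accept


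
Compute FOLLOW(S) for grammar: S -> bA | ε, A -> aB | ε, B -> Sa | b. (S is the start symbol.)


$ ∈ FOLLOW(S). For each A -> αBβ: add FIRST(β)\{ε} to FOLLOW(B); if β nullable, add FOLLOW(A).
FOLLOW(S) = {$, a}


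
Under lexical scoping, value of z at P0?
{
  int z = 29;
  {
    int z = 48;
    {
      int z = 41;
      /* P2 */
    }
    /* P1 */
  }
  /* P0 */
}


z declared in the same block as P0
z = 29


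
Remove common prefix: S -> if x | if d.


Common prefix: 'if'
Factored: S -> if S', S' -> x | d


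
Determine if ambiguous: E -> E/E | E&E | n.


'n/n&n' has two parse trees (no precedence encoded between / and &)
Ambiguous


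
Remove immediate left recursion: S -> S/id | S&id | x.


Left-recursive alternatives: S/id, S&id; non-recursive: x
Introduce S': S -> xS', S' -> /idS' | &idS' | ε


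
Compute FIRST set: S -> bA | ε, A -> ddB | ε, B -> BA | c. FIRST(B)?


Per alternative of B: FIRST(BA) = {c}; FIRST(c) = {c}
FIRST(B) = {c}


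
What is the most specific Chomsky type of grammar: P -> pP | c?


Right-linear: every RHS is a terminal or a terminal followed by one nonterminal
Classification: Type 3 (Regular)


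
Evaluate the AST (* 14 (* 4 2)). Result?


Evaluate inner: (* 4 2) = 8
Evaluate root: (* 14 8) = 112
Result: 112


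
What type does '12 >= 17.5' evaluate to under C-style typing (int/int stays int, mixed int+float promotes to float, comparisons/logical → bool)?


Operand types: int >= float
Rule: comparison yields bool
Result type: bool


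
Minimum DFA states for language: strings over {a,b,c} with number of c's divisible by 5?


Track (count of c) mod 5: states 0..4, accept at 0
Minimal DFA: 5 states


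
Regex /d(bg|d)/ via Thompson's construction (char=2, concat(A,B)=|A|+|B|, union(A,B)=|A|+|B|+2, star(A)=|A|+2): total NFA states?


Syntax tree has 4 char leaf(s), 1 union(s), 0 star(s)
chars contribute 4×2 = 8; each union adds +2; each star adds +2
Total: 8 + 2 + 0 = 10 states


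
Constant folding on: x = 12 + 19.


12 + 19 = 31 at compile time
Optimized: x = 31


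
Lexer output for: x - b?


Scan left to right, longest-match per lexeme
Tokens: ID(x), OP(-), ID(b)


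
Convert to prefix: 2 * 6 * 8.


left-to-right (same/higher precedence on left): tree is (* (* 2 6) 8)
Prefix: * * 2 6 8


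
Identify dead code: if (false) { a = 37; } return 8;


condition is constant false, so the whole block is unreachable
Dead: 'if (false) { a = 37; }'


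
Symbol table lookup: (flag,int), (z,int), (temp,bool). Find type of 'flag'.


Lookup 'flag' → type int


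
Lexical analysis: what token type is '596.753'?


Pattern: digits with a decimal point
Type: FLOAT_LITERAL


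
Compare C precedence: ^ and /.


'/' is multiplicative (level 10); '^' is bitwise XOR (level 4)
Higher level binds tighter
'/' has higher precedence than '^'


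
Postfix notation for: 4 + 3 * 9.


* has higher precedence, evaluate 3*9 first
Postfix: 4 3 9 * +


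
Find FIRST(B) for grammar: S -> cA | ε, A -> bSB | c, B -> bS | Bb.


Per alternative of B: FIRST(bS) = {b}; FIRST(Bb) = {b}
FIRST(B) = {b}


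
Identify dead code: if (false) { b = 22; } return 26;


condition is constant false, so the whole block is unreachable
Dead: 'if (false) { b = 22; }'


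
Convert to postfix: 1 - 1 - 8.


Left to right (same or higher precedence on left)
Postfix: 1 1 - 8 -


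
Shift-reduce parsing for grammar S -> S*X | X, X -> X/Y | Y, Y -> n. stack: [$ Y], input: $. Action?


'Y' (not preceded by X/) is the handle for X -> Y
Action: reduce (X -> Y)


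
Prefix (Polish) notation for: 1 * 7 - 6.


left-to-right (same/higher precedence on left): tree is (- (* 1 7) 6)
Prefix: - * 1 7 6


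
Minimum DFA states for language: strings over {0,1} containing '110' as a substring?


KMP-style automaton: 3 progress states + 1 absorbing accept = 4
Minimal DFA: 4 states


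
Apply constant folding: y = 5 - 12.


5 - 12 = -7 at compile time
Optimized: y = -7


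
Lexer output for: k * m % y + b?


Scan left to right, longest-match per lexeme
Tokens: ID(k), OP(*), ID(m), OP(%), ID(y), OP(+), ID(b)


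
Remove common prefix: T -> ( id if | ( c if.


Common prefix: '('
Factored: T -> ( T', T' -> id if | c if


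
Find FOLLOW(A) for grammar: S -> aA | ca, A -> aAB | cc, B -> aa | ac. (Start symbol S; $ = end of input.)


$ ∈ FOLLOW(S). For each A -> αBβ: add FIRST(β)\{ε} to FOLLOW(B); if β nullable, add FOLLOW(A).
FOLLOW(A) = {$, a}


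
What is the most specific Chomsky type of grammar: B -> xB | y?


Right-linear: every RHS is a terminal or a terminal followed by one nonterminal
Classification: Type 3 (Regular)


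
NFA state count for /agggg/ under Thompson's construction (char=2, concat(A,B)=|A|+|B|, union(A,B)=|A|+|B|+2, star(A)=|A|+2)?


Syntax tree has 5 char leaf(s), 0 union(s), 0 star(s)
chars contribute 5×2 = 10; each union adds +2; each star adds +2
Total: 10 + 0 + 0 = 10 states


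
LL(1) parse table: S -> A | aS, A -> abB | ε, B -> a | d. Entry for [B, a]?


For [B, a]: 'a' ∈ FIRST(a)
Entry: B -> a


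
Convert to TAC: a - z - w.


Break into single-operator statements:
t1 = a - z
t2 = t1 - w


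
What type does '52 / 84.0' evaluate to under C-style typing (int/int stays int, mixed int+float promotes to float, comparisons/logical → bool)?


Operand types: int / float
Rule: mixed int/float promotes to float; int/int stays int
Result type: float


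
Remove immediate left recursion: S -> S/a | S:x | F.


Left-recursive alternatives: S/a, S:x; non-recursive: F
Introduce S': S -> FS', S' -> /aS' | :xS' | ε


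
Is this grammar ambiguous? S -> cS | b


right-linear, alternatives start with distinct terminals 'c' vs 'b': unique leftmost derivation
Unambiguous


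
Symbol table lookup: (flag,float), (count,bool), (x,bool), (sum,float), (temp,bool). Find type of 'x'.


Lookup 'x' → type bool


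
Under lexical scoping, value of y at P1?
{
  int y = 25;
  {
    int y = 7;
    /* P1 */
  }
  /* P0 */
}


y declared in the same block as P1
y = 7


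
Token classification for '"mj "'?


Pattern: double-quoted sequence
Type: STRING_LITERAL


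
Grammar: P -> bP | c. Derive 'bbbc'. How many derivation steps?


Derivation: P => bP => bbP => bbbP => bbbc
Steps: 4


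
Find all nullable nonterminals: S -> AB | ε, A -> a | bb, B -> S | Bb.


A nonterminal is nullable iff some alternative derives ε (directly, or every symbol in it is nullable)
Nullable: {B, S}


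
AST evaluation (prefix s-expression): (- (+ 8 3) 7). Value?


Evaluate inner: (+ 8 3) = 11
Evaluate root: (- 11 7) = 4
Result: 4


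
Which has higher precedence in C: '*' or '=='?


'*' is multiplicative (level 10); '==' is equality (level 6)
Higher level binds tighter
'*' has higher precedence than '=='


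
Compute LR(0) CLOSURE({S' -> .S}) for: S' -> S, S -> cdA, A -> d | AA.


Start: S' -> .S
For each item with dot before a nonterminal B, add B -> .γ for every B-production
Closure: [S' -> .S, S -> .cdA]


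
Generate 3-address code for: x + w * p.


Break into single-operator statements:
t1 = w * p
t2 = x + t1


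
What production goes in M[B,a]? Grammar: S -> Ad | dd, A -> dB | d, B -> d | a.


For [B, a]: 'a' ∈ FIRST(a)
Entry: B -> a


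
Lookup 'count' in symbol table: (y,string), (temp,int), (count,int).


Lookup 'count' → type int


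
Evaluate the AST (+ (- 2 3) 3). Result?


Evaluate inner: (- 2 3) = -1
Evaluate root: (+ -1 3) = 2
Result: 2


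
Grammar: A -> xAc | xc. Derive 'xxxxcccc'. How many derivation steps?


Derivation: A => xAc => xxAcc => xxxAccc => xxxxcccc
Steps: 4


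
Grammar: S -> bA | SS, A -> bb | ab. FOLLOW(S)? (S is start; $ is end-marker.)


$ ∈ FOLLOW(S). For each A -> αBβ: add FIRST(β)\{ε} to FOLLOW(B); if β nullable, add FOLLOW(A).
FOLLOW(S) = {$, b}


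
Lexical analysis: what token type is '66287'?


Pattern: digits only
Type: INTEGER_LITERAL


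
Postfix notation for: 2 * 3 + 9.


Left to right (same or higher precedence on left)
Postfix: 2 3 * 9 +


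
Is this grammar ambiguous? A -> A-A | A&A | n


'n-n&n' has two parse trees (no precedence encoded between - and &)
Ambiguous


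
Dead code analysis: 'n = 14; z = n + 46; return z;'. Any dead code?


n is read by z's definition; z is returned
No dead code


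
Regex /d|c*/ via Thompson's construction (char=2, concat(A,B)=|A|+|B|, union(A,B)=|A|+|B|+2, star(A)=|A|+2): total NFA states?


Syntax tree has 2 char leaf(s), 1 union(s), 1 star(s)
chars contribute 2×2 = 4; each union adds +2; each star adds +2
Total: 4 + 2 + 2 = 8 states


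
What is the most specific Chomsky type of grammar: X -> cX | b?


Right-linear: every RHS is a terminal or a terminal followed by one nonterminal
Classification: Type 3 (Regular)


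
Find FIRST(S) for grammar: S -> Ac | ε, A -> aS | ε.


Per alternative of S: FIRST(Ac) = {a, c}; FIRST(ε) = {ε}
FIRST(S) = {a, c, ε}


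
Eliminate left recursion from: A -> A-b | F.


Left-recursive alternatives: A-b; non-recursive: F
Introduce A': A -> FA', A' -> -bA' | ε


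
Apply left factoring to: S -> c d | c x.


Common prefix: 'c'
Factored: S -> c S', S' -> d | x


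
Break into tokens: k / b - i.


Scan left to right, longest-match per lexeme
Tokens: ID(k), OP(/), ID(b), OP(-), ID(i)


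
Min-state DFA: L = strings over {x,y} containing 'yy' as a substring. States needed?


KMP-style automaton: 2 progress states + 1 absorbing accept = 3
Minimal DFA: 3 states


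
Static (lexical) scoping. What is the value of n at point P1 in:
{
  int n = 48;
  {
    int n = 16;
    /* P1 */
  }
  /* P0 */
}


n declared in the same block as P1
n = 16


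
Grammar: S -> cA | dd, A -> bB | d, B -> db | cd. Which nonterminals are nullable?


A nonterminal is nullable iff some alternative derives ε (directly, or every symbol in it is nullable)
Nullable: {}


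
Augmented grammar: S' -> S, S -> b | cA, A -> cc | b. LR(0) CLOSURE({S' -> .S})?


Start: S' -> .S
For each item with dot before a nonterminal B, add B -> .γ for every B-production
Closure: [S' -> .S, S -> .b, S -> .cA]


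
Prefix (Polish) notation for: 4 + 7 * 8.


'*' binds tighter: tree is (+ 4 (* 7 8))
Prefix: + 4 * 7 8


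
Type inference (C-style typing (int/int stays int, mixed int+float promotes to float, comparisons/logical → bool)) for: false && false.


Operand types: bool && bool
Rule: logical operators take bool operands and yield bool
Result type: bool


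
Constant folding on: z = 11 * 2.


11 * 2 = 22 at compile time
Optimized: z = 22


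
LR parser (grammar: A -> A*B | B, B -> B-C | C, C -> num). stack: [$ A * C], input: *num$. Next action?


'C' (not preceded by B-) is the handle for B -> C
Action: reduce (B -> C)


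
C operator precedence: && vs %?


'%' is multiplicative (level 10); '&&' is logical AND (level 2)
Higher level binds tighter
'%' has higher precedence than '&&'


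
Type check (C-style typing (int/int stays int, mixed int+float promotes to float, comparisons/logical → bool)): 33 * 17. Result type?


Operand types: int * int
Rule: mixed int/float promotes to float; int/int stays int
Result type: int


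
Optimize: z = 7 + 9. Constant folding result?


7 + 9 = 16 at compile time
Optimized: z = 16


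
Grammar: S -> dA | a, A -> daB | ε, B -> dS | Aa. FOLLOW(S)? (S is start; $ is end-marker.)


$ ∈ FOLLOW(S). For each A -> αBβ: add FIRST(β)\{ε} to FOLLOW(B); if β nullable, add FOLLOW(A).
FOLLOW(S) = {$, a}


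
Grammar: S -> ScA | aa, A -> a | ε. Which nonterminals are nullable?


A nonterminal is nullable iff some alternative derives ε (directly, or every symbol in it is nullable)
Nullable: {A}


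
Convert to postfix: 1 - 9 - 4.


Left to right (same or higher precedence on left)
Postfix: 1 9 - 4 -


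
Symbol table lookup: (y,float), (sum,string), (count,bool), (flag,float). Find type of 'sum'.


Lookup 'sum' → type string


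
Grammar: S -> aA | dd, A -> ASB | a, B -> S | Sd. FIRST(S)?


Per alternative of S: FIRST(aA) = {a}; FIRST(dd) = {d}
FIRST(S) = {a, d}


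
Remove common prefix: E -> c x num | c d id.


Common prefix: 'c'
Factored: E -> c E', E' -> x num | d id


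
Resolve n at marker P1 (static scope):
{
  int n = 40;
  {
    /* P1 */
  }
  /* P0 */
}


P1's block does not declare n; resolves to the enclosing declaration at depth 0
n = 40


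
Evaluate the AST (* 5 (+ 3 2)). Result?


Evaluate inner: (+ 3 2) = 5
Evaluate root: (* 5 5) = 25
Result: 25


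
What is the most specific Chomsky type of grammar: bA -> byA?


LHS has context (more than one symbol) and |LHS| ≤ |RHS|
Classification: Type 1 (Context-Sensitive)


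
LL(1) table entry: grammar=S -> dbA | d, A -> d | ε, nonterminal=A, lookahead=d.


For [A, d]: 'd' ∈ FIRST(d)
Entry: A -> d


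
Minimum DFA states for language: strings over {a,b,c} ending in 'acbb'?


Track the longest suffix of input matching a prefix of 'acbb': 5 classes (prefixes of length 0..4)
Minimal DFA: 5 states


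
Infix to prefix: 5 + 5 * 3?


'*' binds tighter: tree is (+ 5 (* 5 3))
Prefix: + 5 * 5 3


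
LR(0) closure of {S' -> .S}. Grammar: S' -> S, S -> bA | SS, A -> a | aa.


Start: S' -> .S
For each item with dot before a nonterminal B, add B -> .γ for every B-production
Closure: [S' -> .S, S -> .bA, S -> .SS]


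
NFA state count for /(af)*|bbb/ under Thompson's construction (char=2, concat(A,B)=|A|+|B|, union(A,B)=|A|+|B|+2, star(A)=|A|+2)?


Syntax tree has 5 char leaf(s), 1 union(s), 1 star(s)
chars contribute 5×2 = 10; each union adds +2; each star adds +2
Total: 10 + 2 + 2 = 14 states


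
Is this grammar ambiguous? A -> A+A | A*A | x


'x+x*x' has two parse trees (no precedence encoded between + and *)
Ambiguous


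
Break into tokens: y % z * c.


Scan left to right, longest-match per lexeme
Tokens: ID(y), OP(%), ID(z), OP(*), ID(c)


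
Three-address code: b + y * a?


Break into single-operator statements:
t1 = y * a
t2 = b + t1


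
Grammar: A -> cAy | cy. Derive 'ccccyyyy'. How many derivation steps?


Derivation: A => cAy => ccAyy => cccAyyy => ccccyyyy
Steps: 4


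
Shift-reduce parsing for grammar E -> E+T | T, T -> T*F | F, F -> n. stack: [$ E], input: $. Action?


start symbol E on stack, input exhausted
Action: accept


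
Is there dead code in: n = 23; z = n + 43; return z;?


n is read by z's definition; z is returned
No dead code


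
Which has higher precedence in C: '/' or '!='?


'/' is multiplicative (level 10); '!=' is equality (level 6)
Higher level binds tighter
'/' has higher precedence than '!='


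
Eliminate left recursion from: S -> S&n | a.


Left-recursive alternatives: S&n; non-recursive: a
Introduce S': S -> aS', S' -> &nS' | ε


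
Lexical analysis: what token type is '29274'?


Pattern: digits only
Type: INTEGER_LITERAL


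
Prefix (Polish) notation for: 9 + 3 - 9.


left-to-right (same/higher precedence on left): tree is (- (+ 9 3) 9)
Prefix: - + 9 3 9


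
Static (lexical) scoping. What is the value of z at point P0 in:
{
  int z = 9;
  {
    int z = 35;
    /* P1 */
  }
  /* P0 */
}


z declared in the same block as P0
z = 9


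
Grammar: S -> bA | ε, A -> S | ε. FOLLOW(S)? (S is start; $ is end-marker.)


$ ∈ FOLLOW(S). For each A -> αBβ: add FIRST(β)\{ε} to FOLLOW(B); if β nullable, add FOLLOW(A).
FOLLOW(S) = {$}


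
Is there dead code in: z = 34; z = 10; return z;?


first assignment to z is overwritten before any read
Dead: 'z = 34'


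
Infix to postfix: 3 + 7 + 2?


Left to right (same or higher precedence on left)
Postfix: 3 7 + 2 +


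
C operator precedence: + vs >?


'+' is additive (level 9); '>' is relational (level 7)
Higher level binds tighter
'+' has higher precedence than '>'


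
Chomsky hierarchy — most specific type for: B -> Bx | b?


Left-linear: every RHS is a terminal or one nonterminal followed by a terminal
Classification: Type 3 (Regular)


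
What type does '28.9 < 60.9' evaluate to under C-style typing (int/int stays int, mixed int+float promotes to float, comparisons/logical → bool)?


Operand types: float < float
Rule: comparison yields bool
Result type: bool


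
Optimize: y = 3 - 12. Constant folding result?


3 - 12 = -9 at compile time
Optimized: y = -9


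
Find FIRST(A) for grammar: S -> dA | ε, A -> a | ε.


Per alternative of A: FIRST(a) = {a}; FIRST(ε) = {ε}
FIRST(A) = {a, ε}


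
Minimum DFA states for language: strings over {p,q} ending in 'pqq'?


Track the longest suffix of input matching a prefix of 'pqq': 4 classes (prefixes of length 0..3)
Minimal DFA: 4 states


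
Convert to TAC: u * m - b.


Break into single-operator statements:
t1 = u * m
t2 = t1 - b


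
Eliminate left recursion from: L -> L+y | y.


Left-recursive alternatives: L+y; non-recursive: y
Introduce L': L -> yL', L' -> +yL' | ε


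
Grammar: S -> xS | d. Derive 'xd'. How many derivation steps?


Derivation: S => xS => xd
Steps: 2


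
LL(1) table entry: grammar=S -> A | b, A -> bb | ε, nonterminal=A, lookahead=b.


For [A, b]: 'b' ∈ FIRST(bb)
Entry: A -> bb


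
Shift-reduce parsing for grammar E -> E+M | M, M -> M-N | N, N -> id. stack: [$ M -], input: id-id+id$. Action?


no handle; shift 'id'
Action: shift


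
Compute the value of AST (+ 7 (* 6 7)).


Evaluate inner: (* 6 7) = 42
Evaluate root: (+ 7 42) = 49
Result: 49


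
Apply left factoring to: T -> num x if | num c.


Common prefix: 'num'
Factored: T -> num T', T' -> x if | c


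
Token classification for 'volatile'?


Pattern: reserved word
Type: KEYWORD


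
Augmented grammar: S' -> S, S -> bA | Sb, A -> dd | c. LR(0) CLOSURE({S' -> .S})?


Start: S' -> .S
For each item with dot before a nonterminal B, add B -> .γ for every B-production
Closure: [S' -> .S, S -> .bA, S -> .Sb]


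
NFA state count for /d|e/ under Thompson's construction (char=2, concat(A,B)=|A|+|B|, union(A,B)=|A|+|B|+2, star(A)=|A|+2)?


Syntax tree has 2 char leaf(s), 1 union(s), 0 star(s)
chars contribute 2×2 = 4; each union adds +2; each star adds +2
Total: 4 + 2 + 0 = 6 states


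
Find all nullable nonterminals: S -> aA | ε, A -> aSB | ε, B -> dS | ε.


A nonterminal is nullable iff some alternative derives ε (directly, or every symbol in it is nullable)
Nullable: {A, B, S}


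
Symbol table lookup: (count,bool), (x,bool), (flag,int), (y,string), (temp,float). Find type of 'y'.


Lookup 'y' → type string


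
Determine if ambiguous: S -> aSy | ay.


balanced a^n…y^n: each string has a unique parse
Unambiguous


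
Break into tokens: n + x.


Scan left to right, longest-match per lexeme
Tokens: ID(n), OP(+), ID(x)


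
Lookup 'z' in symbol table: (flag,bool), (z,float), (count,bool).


Lookup 'z' → type float


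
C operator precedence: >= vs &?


'>=' is relational (level 7); '&' is bitwise AND (level 5)
Higher level binds tighter
'>=' has higher precedence than '&'


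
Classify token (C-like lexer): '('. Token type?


Pattern: delimiter/punctuation
Type: PUNCTUATION


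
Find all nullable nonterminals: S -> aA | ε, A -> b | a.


A nonterminal is nullable iff some alternative derives ε (directly, or every symbol in it is nullable)
Nullable: {S}


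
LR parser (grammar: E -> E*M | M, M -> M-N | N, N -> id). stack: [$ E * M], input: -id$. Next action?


'-' can extend M; shift to build M -> M-N
Action: shift


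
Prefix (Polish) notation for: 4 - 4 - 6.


left-to-right (same/higher precedence on left): tree is (- (- 4 4) 6)
Prefix: - - 4 4 6


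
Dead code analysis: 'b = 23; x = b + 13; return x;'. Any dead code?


b is read by x's definition; x is returned
No dead code


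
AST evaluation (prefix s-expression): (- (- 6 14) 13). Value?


Evaluate inner: (- 6 14) = -8
Evaluate root: (- -8 13) = -21
Result: -21


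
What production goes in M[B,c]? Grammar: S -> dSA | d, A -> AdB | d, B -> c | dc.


For [B, c]: 'c' ∈ FIRST(c)
Entry: B -> c


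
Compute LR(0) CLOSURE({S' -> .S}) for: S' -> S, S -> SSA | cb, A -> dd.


Start: S' -> .S
For each item with dot before a nonterminal B, add B -> .γ for every B-production
Closure: [S' -> .S, S -> .SSA, S -> .cb]


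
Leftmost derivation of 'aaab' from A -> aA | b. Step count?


Derivation: A => aA => aaA => aaaA => aaab
Steps: 4


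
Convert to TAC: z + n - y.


Break into single-operator statements:
t1 = z + n
t2 = t1 - y


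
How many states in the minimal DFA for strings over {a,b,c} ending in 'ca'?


Track the longest suffix of input matching a prefix of 'ca': 3 classes (prefixes of length 0..2)
Minimal DFA: 3 states


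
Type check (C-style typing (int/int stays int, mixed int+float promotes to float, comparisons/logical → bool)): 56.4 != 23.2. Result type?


Operand types: float != float
Rule: comparison yields bool
Result type: bool


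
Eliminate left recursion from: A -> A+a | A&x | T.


Left-recursive alternatives: A+a, A&x; non-recursive: T
Introduce A': A -> TA', A' -> +aA' | &xA' | ε


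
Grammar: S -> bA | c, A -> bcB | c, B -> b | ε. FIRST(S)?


Per alternative of S: FIRST(bA) = {b}; FIRST(c) = {c}
FIRST(S) = {b, c}


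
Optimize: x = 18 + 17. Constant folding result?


18 + 17 = 35 at compile time
Optimized: x = 35


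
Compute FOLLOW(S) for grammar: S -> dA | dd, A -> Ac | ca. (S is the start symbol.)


$ ∈ FOLLOW(S). For each A -> αBβ: add FIRST(β)\{ε} to FOLLOW(B); if β nullable, add FOLLOW(A).
FOLLOW(S) = {$}


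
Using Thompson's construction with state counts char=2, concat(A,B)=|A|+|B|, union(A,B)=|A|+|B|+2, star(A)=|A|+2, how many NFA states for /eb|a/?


Syntax tree has 3 char leaf(s), 1 union(s), 0 star(s)
chars contribute 3×2 = 6; each union adds +2; each star adds +2
Total: 6 + 2 + 0 = 8 states


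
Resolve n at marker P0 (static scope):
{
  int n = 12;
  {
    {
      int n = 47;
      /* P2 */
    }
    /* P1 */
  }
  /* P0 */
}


n declared in the same block as P0
n = 12


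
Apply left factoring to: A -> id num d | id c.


Common prefix: 'id'
Factored: A -> id A', A' -> num d | c


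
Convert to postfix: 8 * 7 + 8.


Left to right (same or higher precedence on left)
Postfix: 8 7 * 8 +


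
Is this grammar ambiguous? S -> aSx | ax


balanced a^n…x^n: each string has a unique parse
Unambiguous


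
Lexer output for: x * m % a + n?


Scan left to right, longest-match per lexeme
Tokens: ID(x), OP(*), ID(m), OP(%), ID(a), OP(+), ID(n)


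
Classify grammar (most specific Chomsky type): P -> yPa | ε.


Single nonterminal LHS, but y^n a^n is not regular
Classification: Type 2 (Context-Free)


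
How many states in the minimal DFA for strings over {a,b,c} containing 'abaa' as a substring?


KMP-style automaton: 4 progress states + 1 absorbing accept = 5
Minimal DFA: 5 states


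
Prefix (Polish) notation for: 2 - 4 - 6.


left-to-right (same/higher precedence on left): tree is (- (- 2 4) 6)
Prefix: - - 2 4 6


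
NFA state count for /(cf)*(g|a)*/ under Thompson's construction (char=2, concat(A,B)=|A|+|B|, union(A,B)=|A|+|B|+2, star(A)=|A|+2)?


Syntax tree has 4 char leaf(s), 1 union(s), 2 star(s)
chars contribute 4×2 = 8; each union adds +2; each star adds +2
Total: 8 + 2 + 4 = 14 states


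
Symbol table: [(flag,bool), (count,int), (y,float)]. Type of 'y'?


Lookup 'y' → type float


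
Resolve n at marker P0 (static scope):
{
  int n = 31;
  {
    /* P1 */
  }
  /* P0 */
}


n declared in the same block as P0
n = 31


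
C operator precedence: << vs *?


'*' is multiplicative (level 10); '<<' is shift (level 8)
Higher level binds tighter
'*' has higher precedence than '<<'


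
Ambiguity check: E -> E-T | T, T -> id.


precedence layered via separate nonterminal T: deterministic
Unambiguous


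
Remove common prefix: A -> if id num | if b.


Common prefix: 'if'
Factored: A -> if A', A' -> id num | b


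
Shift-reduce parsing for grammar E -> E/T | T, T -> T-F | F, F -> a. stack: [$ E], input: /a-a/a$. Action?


shift '/' to continue E -> E/T
Action: shift


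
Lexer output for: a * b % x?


Scan left to right, longest-match per lexeme
Tokens: ID(a), OP(*), ID(b), OP(%), ID(x)


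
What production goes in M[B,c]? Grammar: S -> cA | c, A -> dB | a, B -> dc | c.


For [B, c]: 'c' ∈ FIRST(c)
Entry: B -> c


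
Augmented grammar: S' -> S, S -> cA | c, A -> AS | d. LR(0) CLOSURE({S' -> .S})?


Start: S' -> .S
For each item with dot before a nonterminal B, add B -> .γ for every B-production
Closure: [S' -> .S, S -> .cA, S -> .c]


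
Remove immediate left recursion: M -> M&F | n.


Left-recursive alternatives: M&F; non-recursive: n
Introduce M': M -> nM', M' -> &FM' | ε


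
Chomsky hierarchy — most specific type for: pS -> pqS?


LHS has context (more than one symbol) and |LHS| ≤ |RHS|
Classification: Type 1 (Context-Sensitive)


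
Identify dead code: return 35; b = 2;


statement follows a return and is unreachable
Dead: 'b = 2'


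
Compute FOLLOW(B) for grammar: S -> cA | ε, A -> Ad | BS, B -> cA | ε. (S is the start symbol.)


$ ∈ FOLLOW(S). For each A -> αBβ: add FIRST(β)\{ε} to FOLLOW(B); if β nullable, add FOLLOW(A).
FOLLOW(B) = {$, c, d}


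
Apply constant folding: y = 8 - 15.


8 - 15 = -7 at compile time
Optimized: y = -7


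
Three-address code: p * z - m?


Break into single-operator statements:
t1 = p * z
t2 = t1 - m


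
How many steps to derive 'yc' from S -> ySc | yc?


Derivation: S => yc
Steps: 1


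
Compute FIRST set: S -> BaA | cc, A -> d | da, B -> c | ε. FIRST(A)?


Per alternative of A: FIRST(d) = {d}; FIRST(da) = {d}
FIRST(A) = {d}


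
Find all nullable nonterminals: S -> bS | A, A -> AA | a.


A nonterminal is nullable iff some alternative derives ε (directly, or every symbol in it is nullable)
Nullable: {}


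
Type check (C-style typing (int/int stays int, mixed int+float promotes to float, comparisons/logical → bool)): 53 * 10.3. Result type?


Operand types: int * float
Rule: mixed int/float promotes to float; int/int stays int
Result type: float


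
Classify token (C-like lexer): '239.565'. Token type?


Pattern: digits with a decimal point
Type: FLOAT_LITERAL


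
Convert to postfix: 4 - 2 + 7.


Left to right (same or higher precedence on left)
Postfix: 4 2 - 7 +


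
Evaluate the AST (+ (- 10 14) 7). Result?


Evaluate inner: (- 10 14) = -4
Evaluate root: (+ -4 7) = 3
Result: 3


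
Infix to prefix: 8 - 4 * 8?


'*' binds tighter: tree is (- 8 (* 4 8))
Prefix: - 8 * 4 8


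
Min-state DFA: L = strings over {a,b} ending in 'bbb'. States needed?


Track the longest suffix of input matching a prefix of 'bbb': 4 classes (prefixes of length 0..3)
Minimal DFA: 4 states


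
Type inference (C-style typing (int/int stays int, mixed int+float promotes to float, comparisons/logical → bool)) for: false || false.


Operand types: bool || bool
Rule: logical operators take bool operands and yield bool
Result type: bool


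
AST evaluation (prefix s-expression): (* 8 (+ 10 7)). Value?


Evaluate inner: (+ 10 7) = 17
Evaluate root: (* 8 17) = 136
Result: 136


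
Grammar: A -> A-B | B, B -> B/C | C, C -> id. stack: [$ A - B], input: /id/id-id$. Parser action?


'/' can extend B; shift to build B -> B/C
Action: shift


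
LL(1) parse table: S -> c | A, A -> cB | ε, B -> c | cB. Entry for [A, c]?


For [A, c]: 'c' ∈ FIRST(cB)
Entry: A -> cB


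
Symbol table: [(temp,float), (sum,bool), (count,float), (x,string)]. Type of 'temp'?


Lookup 'temp' → type float


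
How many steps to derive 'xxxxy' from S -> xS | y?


Derivation: S => xS => xxS => xxxS => xxxxS => xxxxy
Steps: 5


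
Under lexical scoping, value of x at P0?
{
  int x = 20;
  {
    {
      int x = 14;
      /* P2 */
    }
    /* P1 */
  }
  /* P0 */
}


x declared in the same block as P0
x = 20


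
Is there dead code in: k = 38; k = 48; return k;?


first assignment to k is overwritten before any read
Dead: 'k = 38'


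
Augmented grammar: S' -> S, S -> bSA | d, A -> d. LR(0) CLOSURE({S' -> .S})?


Start: S' -> .S
For each item with dot before a nonterminal B, add B -> .γ for every B-production
Closure: [S' -> .S, S -> .bSA, S -> .d]


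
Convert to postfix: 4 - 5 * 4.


* has higher precedence, evaluate 5*4 first
Postfix: 4 5 4 * -


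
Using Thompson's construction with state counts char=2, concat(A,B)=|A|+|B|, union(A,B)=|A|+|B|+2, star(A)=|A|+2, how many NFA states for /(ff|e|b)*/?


Syntax tree has 4 char leaf(s), 2 union(s), 1 star(s)
chars contribute 4×2 = 8; each union adds +2; each star adds +2
Total: 8 + 4 + 2 = 14 states


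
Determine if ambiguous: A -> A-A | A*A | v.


'v-v*v' has two parse trees (no precedence encoded between - and *)
Ambiguous


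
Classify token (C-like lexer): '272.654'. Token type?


Pattern: digits with a decimal point
Type: FLOAT_LITERAL


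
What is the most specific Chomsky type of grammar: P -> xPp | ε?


Single nonterminal LHS, but x^n p^n is not regular
Classification: Type 2 (Context-Free)


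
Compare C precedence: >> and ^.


'>>' is shift (level 8); '^' is bitwise XOR (level 4)
Higher level binds tighter
'>>' has higher precedence than '^'


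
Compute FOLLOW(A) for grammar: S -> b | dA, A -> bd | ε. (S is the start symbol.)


$ ∈ FOLLOW(S). For each A -> αBβ: add FIRST(β)\{ε} to FOLLOW(B); if β nullable, add FOLLOW(A).
FOLLOW(A) = {$}


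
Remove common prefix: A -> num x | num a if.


Common prefix: 'num'
Factored: A -> num A', A' -> x | a if


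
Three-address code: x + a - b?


Break into single-operator statements:
t1 = x + a
t2 = t1 - b


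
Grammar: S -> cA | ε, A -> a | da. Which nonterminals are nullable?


A nonterminal is nullable iff some alternative derives ε (directly, or every symbol in it is nullable)
Nullable: {S}


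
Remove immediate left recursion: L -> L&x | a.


Left-recursive alternatives: L&x; non-recursive: a
Introduce L': L -> aL', L' -> &xL' | ε


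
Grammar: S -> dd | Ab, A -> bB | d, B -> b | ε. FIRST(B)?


Per alternative of B: FIRST(b) = {b}; FIRST(ε) = {ε}
FIRST(B) = {b, ε}


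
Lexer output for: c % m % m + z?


Scan left to right, longest-match per lexeme
Tokens: ID(c), OP(%), ID(m), OP(%), ID(m), OP(+), ID(z)


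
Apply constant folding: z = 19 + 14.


19 + 14 = 33 at compile time
Optimized: z = 33


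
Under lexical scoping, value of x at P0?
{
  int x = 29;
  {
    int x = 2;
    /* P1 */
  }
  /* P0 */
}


x declared in the same block as P0
x = 29


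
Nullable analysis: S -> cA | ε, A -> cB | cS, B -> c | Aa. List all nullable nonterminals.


A nonterminal is nullable iff some alternative derives ε (directly, or every symbol in it is nullable)
Nullable: {S}


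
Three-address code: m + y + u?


Break into single-operator statements:
t1 = m + y
t2 = t1 + u


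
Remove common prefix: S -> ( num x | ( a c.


Common prefix: '('
Factored: S -> ( S', S' -> num x | a c


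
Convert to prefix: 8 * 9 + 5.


left-to-right (same/higher precedence on left): tree is (+ (* 8 9) 5)
Prefix: + * 8 9 5


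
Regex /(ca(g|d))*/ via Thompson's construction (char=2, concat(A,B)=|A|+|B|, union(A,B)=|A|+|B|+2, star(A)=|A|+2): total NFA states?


Syntax tree has 4 char leaf(s), 1 union(s), 1 star(s)
chars contribute 4×2 = 8; each union adds +2; each star adds +2
Total: 8 + 2 + 2 = 12 states


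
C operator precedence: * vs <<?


'*' is multiplicative (level 10); '<<' is shift (level 8)
Higher level binds tighter
'*' has higher precedence than '<<'


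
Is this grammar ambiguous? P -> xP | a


right-linear, alternatives start with distinct terminals 'x' vs 'a': unique leftmost derivation
Unambiguous


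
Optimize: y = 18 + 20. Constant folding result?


18 + 20 = 38 at compile time
Optimized: y = 38


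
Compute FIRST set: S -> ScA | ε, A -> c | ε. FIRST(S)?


Per alternative of S: FIRST(ScA) = {c}; FIRST(ε) = {ε}
FIRST(S) = {c, ε}


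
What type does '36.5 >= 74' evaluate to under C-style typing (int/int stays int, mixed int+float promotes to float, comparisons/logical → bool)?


Operand types: float >= int
Rule: comparison yields bool
Result type: bool


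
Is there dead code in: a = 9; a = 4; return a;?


first assignment to a is overwritten before any read
Dead: 'a = 9'


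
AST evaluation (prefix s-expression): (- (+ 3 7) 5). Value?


Evaluate inner: (+ 3 7) = 10
Evaluate root: (- 10 5) = 5
Result: 5


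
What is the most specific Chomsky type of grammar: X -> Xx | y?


Left-linear: every RHS is a terminal or one nonterminal followed by a terminal
Classification: Type 3 (Regular)
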